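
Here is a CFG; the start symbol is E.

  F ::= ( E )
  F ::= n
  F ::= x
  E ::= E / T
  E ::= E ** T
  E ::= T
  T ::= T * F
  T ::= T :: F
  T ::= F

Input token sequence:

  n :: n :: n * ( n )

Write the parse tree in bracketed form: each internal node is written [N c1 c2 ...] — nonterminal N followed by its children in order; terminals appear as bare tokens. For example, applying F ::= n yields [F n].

[E [T [T [T [T [F n]] :: [F n]] :: [F n]] * [F ( [E [T [F n]]] )]]]

E
T
T * F
T :: F * F
T :: F :: F * F
F :: F :: F * F
n :: F :: F * F
n :: n :: F * F
n :: n :: n * F
n :: n :: n * ( E )
n :: n :: n * ( T )
n :: n :: n * ( F )
n :: n :: n * ( n )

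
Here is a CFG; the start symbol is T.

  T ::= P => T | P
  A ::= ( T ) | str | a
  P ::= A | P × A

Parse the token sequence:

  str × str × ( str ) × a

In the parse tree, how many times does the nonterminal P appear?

5

[T [P [P [P [P [A str]] × [A str]] × [A ( [T [P [A str]]] )]] × [A a]]]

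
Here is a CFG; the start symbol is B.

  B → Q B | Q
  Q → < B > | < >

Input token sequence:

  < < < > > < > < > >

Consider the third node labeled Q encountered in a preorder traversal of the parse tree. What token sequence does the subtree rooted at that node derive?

[B [Q < [B [Q < [B [Q < >]] >] [B [Q < >] [B [Q < >]]]] >]]

< >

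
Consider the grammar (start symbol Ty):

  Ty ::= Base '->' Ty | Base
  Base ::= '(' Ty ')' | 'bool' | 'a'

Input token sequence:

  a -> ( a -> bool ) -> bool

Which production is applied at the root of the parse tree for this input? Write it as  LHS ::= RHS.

Ty ::= Base '->' Ty

[Ty [Base a] -> [Ty [Base ( [Ty [Base a] -> [Ty [Base bool]]] )] -> [Ty [Base bool]]]]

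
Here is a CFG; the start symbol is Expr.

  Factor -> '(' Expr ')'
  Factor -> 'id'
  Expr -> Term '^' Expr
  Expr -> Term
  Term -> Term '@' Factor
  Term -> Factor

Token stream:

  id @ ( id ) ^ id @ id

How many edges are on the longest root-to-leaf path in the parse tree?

[Expr [Term [Term [Factor id]] @ [Factor ( [Expr [Term [Factor id]]] )]] ^ [Expr [Term [Term [Factor id]] @ [Factor id]]]]

6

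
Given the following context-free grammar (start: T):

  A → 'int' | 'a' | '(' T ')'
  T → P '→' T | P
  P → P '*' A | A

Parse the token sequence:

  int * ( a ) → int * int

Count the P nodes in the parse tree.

5

[T [P [P [A int]] * [A ( [T [P [A a]]] )]] → [T [P [P [A int]] * [A int]]]]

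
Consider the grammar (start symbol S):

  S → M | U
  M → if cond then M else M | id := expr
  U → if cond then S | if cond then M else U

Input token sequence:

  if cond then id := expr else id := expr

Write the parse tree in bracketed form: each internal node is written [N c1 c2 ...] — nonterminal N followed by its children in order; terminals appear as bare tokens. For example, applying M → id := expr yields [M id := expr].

[S [M if cond then [M id := expr] else [M id := expr]]]

S
M
if cond then M else M
if cond then id := expr else M
if cond then id := expr else id := expr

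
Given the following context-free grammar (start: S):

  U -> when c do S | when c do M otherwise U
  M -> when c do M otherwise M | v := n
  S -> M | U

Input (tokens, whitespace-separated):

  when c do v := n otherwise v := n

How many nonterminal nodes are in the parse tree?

4

[S [M when c do [M v := n] otherwise [M v := n]]]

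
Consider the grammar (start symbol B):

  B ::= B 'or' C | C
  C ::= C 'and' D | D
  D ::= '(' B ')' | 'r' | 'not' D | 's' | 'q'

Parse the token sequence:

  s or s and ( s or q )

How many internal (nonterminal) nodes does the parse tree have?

[B [B [C [D s]]] or [C [C [D s]] and [D ( [B [B [C [D s]]] or [C [D q]]] )]]]

14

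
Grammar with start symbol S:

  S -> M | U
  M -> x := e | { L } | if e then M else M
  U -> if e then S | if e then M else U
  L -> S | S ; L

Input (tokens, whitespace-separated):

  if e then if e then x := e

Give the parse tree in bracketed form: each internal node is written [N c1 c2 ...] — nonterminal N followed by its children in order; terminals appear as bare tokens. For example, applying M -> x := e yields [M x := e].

S
U
if e then S
if e then U
if e then if e then S
if e then if e then M
if e then if e then x := e

[S [U if e then [S [U if e then [S [M x := e]]]]]]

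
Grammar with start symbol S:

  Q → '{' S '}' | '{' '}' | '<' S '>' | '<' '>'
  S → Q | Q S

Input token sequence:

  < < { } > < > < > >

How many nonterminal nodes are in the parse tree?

[S [Q < [S [Q < [S [Q { }]] >] [S [Q < >] [S [Q < >]]]] >]]

10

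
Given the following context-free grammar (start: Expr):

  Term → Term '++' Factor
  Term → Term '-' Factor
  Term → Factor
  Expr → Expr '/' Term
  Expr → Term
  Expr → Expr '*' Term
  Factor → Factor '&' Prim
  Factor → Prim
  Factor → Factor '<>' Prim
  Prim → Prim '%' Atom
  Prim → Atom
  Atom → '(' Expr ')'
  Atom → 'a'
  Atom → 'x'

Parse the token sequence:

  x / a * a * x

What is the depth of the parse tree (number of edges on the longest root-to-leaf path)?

8

[Expr [Expr [Expr [Expr [Term [Factor [Prim [Atom x]]]]] / [Term [Factor [Prim [Atom a]]]]] * [Term [Factor [Prim [Atom a]]]]] * [Term [Factor [Prim [Atom x]]]]]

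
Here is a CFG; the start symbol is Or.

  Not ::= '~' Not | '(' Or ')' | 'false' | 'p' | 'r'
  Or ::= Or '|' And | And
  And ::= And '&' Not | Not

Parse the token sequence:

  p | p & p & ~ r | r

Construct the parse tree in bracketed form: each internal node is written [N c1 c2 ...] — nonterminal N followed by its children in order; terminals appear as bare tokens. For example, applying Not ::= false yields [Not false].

[Or [Or [Or [And [Not p]]] | [And [And [And [Not p]] & [Not p]] & [Not ~ [Not r]]]] | [And [Not r]]]

Or
Or | And
Or | And | And
And | And | And
Not | And | And
p | And | And
p | And & Not | And
p | And & Not & Not | And
p | Not & Not & Not | And
p | p & Not & Not | And
p | p & p & Not | And
p | p & p & ~ Not | And
p | p & p & ~ r | And
p | p & p & ~ r | Not
p | p & p & ~ r | r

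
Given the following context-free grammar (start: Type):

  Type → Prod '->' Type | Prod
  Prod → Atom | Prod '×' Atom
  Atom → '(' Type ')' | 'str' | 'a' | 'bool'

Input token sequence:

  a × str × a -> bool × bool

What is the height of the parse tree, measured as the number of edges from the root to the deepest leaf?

[Type [Prod [Prod [Prod [Atom a]] × [Atom str]] × [Atom a]] -> [Type [Prod [Prod [Atom bool]] × [Atom bool]]]]

5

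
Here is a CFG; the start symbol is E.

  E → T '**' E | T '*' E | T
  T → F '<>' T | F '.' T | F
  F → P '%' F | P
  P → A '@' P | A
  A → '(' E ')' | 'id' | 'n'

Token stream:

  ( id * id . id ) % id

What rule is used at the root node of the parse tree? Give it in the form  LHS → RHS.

[E [T [F [P [A ( [E [T [F [P [A id]]]] * [E [T [F [P [A id]]] . [T [F [P [A id]]]]]]] )]] % [F [P [A id]]]]]]

E → T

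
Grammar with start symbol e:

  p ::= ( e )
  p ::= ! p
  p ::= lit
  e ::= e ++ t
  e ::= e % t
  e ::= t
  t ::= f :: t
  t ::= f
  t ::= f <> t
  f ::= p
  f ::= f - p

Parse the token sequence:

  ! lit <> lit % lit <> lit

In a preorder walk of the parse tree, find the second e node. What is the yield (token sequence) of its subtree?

[e [e [t [f [p ! [p lit]]] <> [t [f [p lit]]]]] % [t [f [p lit]] <> [t [f [p lit]]]]]

! lit <> lit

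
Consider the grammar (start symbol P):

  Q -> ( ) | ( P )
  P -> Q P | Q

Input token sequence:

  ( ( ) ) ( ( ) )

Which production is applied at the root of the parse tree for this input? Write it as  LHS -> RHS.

P -> Q P

[P [Q ( [P [Q ( )]] )] [P [Q ( [P [Q ( )]] )]]]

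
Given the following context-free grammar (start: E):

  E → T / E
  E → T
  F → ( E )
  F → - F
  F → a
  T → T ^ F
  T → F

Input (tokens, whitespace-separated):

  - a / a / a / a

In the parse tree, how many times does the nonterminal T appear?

4

[E [T [F - [F a]]] / [E [T [F a]] / [E [T [F a]] / [E [T [F a]]]]]]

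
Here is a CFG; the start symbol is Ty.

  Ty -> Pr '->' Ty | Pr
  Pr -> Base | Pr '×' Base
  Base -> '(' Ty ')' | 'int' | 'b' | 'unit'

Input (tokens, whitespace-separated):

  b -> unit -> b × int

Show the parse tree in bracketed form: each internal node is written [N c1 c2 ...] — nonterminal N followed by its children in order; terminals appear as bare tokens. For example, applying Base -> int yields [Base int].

[Ty [Pr [Base b]] -> [Ty [Pr [Base unit]] -> [Ty [Pr [Pr [Base b]] × [Base int]]]]]

Ty
Pr -> Ty
Base -> Ty
b -> Ty
b -> Pr -> Ty
b -> Base -> Ty
b -> unit -> Ty
b -> unit -> Pr
b -> unit -> Pr × Base
b -> unit -> Base × Base
b -> unit -> b × Base
b -> unit -> b × int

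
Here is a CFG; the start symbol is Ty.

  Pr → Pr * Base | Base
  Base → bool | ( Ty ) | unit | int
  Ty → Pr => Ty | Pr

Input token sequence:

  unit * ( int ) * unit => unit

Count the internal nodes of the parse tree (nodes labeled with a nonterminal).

[Ty [Pr [Pr [Pr [Base unit]] * [Base ( [Ty [Pr [Base int]]] )]] * [Base unit]] => [Ty [Pr [Base unit]]]]

13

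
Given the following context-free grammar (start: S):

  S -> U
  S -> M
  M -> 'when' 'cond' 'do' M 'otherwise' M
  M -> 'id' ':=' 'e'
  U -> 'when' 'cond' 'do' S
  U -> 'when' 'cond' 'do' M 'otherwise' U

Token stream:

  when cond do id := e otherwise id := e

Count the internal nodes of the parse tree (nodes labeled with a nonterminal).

[S [M when cond do [M id := e] otherwise [M id := e]]]

4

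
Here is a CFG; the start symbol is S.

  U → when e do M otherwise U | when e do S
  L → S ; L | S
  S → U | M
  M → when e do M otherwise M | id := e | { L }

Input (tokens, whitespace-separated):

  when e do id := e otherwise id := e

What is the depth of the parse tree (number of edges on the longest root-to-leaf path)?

3

[S [M when e do [M id := e] otherwise [M id := e]]]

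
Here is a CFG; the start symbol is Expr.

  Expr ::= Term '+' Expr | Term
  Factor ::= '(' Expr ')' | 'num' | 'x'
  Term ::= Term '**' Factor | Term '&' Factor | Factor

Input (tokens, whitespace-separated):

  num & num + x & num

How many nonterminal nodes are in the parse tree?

10

[Expr [Term [Term [Factor num]] & [Factor num]] + [Expr [Term [Term [Factor x]] & [Factor num]]]]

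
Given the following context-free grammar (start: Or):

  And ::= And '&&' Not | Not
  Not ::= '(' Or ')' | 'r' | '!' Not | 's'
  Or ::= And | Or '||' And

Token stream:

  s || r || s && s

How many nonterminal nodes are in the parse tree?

[Or [Or [Or [And [Not s]]] || [And [Not r]]] || [And [And [Not s]] && [Not s]]]

11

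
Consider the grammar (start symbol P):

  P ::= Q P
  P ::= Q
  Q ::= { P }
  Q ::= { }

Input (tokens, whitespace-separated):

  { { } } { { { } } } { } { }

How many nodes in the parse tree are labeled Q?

7

[P [Q { [P [Q { }]] }] [P [Q { [P [Q { [P [Q { }]] }]] }] [P [Q { }] [P [Q { }]]]]]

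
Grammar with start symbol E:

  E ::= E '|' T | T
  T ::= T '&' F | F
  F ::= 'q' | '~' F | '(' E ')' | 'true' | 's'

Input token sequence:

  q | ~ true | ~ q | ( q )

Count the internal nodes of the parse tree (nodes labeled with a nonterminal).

[E [E [E [E [T [F q]]] | [T [F ~ [F true]]]] | [T [F ~ [F q]]]] | [T [F ( [E [T [F q]]] )]]]

17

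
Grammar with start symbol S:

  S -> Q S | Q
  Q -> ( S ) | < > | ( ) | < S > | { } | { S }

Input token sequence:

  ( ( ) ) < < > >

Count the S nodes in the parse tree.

4

[S [Q ( [S [Q ( )]] )] [S [Q < [S [Q < >]] >]]]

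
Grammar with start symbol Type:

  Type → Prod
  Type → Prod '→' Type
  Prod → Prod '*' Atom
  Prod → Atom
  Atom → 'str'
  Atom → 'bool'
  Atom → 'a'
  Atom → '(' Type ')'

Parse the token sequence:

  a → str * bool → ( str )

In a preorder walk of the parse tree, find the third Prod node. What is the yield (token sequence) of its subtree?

str

[Type [Prod [Atom a]] → [Type [Prod [Prod [Atom str]] * [Atom bool]] → [Type [Prod [Atom ( [Type [Prod [Atom str]]] )]]]]]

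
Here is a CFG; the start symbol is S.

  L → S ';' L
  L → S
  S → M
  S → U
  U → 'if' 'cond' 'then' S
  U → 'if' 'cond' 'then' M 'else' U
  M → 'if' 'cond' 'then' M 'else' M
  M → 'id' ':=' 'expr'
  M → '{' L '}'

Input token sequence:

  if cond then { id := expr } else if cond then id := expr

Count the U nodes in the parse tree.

2

[S [U if cond then [M { [L [S [M id := expr]]] }] else [U if cond then [S [M id := expr]]]]]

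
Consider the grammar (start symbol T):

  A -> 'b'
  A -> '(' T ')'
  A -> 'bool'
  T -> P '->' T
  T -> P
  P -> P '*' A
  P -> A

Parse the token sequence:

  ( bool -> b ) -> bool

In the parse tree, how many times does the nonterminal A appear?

4

[T [P [A ( [T [P [A bool]] -> [T [P [A b]]]] )]] -> [T [P [A bool]]]]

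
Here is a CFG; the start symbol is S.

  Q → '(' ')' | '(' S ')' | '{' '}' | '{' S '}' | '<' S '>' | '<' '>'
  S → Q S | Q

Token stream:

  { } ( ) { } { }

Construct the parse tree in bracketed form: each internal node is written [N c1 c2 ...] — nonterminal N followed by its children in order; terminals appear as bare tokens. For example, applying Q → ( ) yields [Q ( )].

[S [Q { }] [S [Q ( )] [S [Q { }] [S [Q { }]]]]]

S
Q S
{ } S
{ } Q S
{ } ( ) S
{ } ( ) Q S
{ } ( ) { } S
{ } ( ) { } Q
{ } ( ) { } { }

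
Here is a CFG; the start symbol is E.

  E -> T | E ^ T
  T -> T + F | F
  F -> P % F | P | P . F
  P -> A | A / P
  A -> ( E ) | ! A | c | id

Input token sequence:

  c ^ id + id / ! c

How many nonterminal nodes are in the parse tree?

17

[E [E [T [F [P [A c]]]]] ^ [T [T [F [P [A id]]]] + [F [P [A id] / [P [A ! [A c]]]]]]]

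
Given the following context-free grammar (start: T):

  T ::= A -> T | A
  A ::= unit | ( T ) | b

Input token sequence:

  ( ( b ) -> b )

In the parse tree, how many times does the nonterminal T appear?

[T [A ( [T [A ( [T [A b]] )] -> [T [A b]]] )]]

4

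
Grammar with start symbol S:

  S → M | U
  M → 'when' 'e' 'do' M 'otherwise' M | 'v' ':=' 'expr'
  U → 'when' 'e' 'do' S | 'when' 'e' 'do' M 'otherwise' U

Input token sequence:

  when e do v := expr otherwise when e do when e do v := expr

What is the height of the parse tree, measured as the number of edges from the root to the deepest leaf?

[S [U when e do [M v := expr] otherwise [U when e do [S [U when e do [S [M v := expr]]]]]]]

7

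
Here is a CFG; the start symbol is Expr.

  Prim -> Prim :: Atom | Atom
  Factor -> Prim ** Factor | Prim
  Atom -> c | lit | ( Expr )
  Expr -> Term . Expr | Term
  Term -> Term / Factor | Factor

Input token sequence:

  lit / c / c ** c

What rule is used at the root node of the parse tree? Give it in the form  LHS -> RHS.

[Expr [Term [Term [Term [Factor [Prim [Atom lit]]]] / [Factor [Prim [Atom c]]]] / [Factor [Prim [Atom c]] ** [Factor [Prim [Atom c]]]]]]

Expr -> Term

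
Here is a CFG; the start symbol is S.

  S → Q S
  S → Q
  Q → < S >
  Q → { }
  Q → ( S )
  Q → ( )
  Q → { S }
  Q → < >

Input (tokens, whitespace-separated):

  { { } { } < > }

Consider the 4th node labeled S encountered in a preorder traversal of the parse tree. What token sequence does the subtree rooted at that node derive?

[S [Q { [S [Q { }] [S [Q { }] [S [Q < >]]]] }]]

< >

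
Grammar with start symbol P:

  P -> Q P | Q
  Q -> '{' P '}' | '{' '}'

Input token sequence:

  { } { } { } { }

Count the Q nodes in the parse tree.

[P [Q { }] [P [Q { }] [P [Q { }] [P [Q { }]]]]]

4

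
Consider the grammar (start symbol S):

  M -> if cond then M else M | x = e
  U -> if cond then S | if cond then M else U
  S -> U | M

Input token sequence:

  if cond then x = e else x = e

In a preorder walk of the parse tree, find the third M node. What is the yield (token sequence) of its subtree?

x = e

[S [M if cond then [M x = e] else [M x = e]]]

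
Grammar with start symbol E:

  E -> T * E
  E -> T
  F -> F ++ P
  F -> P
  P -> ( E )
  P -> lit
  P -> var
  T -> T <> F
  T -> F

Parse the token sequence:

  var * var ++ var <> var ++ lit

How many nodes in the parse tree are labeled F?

[E [T [F [P var]]] * [E [T [T [F [F [P var]] ++ [P var]]] <> [F [F [P var]] ++ [P lit]]]]]

5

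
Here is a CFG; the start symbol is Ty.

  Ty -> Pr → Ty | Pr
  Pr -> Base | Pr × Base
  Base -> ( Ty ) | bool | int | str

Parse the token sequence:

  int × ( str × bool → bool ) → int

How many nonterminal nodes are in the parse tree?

16

[Ty [Pr [Pr [Base int]] × [Base ( [Ty [Pr [Pr [Base str]] × [Base bool]] → [Ty [Pr [Base bool]]]] )]] → [Ty [Pr [Base int]]]]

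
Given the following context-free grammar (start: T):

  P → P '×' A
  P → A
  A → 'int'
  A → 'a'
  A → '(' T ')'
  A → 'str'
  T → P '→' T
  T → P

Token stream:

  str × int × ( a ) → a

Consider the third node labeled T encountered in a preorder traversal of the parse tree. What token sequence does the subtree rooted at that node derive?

a

[T [P [P [P [A str]] × [A int]] × [A ( [T [P [A a]]] )]] → [T [P [A a]]]]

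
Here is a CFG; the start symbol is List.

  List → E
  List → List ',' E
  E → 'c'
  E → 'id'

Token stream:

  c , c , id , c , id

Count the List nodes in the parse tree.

[List [List [List [List [List [E c]] , [E c]] , [E id]] , [E c]] , [E id]]

5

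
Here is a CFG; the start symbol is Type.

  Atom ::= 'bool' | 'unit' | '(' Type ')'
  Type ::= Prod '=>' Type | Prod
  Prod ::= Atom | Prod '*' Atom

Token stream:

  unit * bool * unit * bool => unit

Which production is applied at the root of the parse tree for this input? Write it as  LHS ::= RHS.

Type ::= Prod '=>' Type

[Type [Prod [Prod [Prod [Prod [Atom unit]] * [Atom bool]] * [Atom unit]] * [Atom bool]] => [Type [Prod [Atom unit]]]]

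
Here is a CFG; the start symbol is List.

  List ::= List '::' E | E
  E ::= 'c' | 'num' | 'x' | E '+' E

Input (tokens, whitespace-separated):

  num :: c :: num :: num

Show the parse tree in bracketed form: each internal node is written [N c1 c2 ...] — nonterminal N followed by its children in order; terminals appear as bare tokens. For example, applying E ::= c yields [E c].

List
List :: E
List :: E :: E
List :: E :: E :: E
E :: E :: E :: E
num :: E :: E :: E
num :: c :: E :: E
num :: c :: num :: E
num :: c :: num :: num

[List [List [List [List [E num]] :: [E c]] :: [E num]] :: [E num]]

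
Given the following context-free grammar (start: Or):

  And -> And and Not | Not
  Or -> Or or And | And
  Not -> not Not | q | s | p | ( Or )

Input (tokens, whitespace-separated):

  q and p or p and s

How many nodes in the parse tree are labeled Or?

[Or [Or [And [And [Not q]] and [Not p]]] or [And [And [Not p]] and [Not s]]]

2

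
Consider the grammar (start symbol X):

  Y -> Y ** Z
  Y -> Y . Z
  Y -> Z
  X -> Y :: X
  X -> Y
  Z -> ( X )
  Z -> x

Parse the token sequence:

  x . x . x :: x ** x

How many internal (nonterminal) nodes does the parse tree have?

12

[X [Y [Y [Y [Z x]] . [Z x]] . [Z x]] :: [X [Y [Y [Z x]] ** [Z x]]]]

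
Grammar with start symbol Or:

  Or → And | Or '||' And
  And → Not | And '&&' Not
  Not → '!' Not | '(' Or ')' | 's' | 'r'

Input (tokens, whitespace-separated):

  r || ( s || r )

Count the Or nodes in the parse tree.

4

[Or [Or [And [Not r]]] || [And [Not ( [Or [Or [And [Not s]]] || [And [Not r]]] )]]]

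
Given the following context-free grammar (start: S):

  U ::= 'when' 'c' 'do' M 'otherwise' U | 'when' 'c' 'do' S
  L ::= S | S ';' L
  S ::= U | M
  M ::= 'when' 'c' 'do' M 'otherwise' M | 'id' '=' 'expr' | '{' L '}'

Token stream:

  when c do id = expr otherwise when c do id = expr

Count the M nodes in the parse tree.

2

[S [U when c do [M id = expr] otherwise [U when c do [S [M id = expr]]]]]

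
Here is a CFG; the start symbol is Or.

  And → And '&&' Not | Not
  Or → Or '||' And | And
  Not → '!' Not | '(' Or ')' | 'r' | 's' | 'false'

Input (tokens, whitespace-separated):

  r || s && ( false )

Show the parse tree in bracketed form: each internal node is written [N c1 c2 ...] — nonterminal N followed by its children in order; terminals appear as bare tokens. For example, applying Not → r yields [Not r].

Or
Or || And
And || And
Not || And
r || And
r || And && Not
r || Not && Not
r || s && Not
r || s && ( Or )
r || s && ( And )
r || s && ( Not )
r || s && ( false )

[Or [Or [And [Not r]]] || [And [And [Not s]] && [Not ( [Or [And [Not false]]] )]]]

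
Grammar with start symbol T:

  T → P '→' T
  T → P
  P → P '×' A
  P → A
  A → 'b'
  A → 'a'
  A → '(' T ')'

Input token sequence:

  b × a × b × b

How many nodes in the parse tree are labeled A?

[T [P [P [P [P [A b]] × [A a]] × [A b]] × [A b]]]

4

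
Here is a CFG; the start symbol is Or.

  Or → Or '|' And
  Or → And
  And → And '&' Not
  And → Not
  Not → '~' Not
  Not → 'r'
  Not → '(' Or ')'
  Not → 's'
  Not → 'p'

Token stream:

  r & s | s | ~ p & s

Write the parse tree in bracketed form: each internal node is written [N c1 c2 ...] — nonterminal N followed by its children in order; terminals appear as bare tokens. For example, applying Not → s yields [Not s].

Or
Or | And
Or | And | And
And | And | And
And & Not | And | And
Not & Not | And | And
r & Not | And | And
r & s | And | And
r & s | Not | And
r & s | s | And
r & s | s | And & Not
r & s | s | Not & Not
r & s | s | ~ Not & Not
r & s | s | ~ p & Not
r & s | s | ~ p & s

[Or [Or [Or [And [And [Not r]] & [Not s]]] | [And [Not s]]] | [And [And [Not ~ [Not p]]] & [Not s]]]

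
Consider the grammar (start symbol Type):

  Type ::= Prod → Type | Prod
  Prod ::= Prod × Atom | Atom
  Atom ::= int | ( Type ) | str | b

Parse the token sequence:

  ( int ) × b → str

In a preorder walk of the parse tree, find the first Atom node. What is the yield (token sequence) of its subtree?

( int )

[Type [Prod [Prod [Atom ( [Type [Prod [Atom int]]] )]] × [Atom b]] → [Type [Prod [Atom str]]]]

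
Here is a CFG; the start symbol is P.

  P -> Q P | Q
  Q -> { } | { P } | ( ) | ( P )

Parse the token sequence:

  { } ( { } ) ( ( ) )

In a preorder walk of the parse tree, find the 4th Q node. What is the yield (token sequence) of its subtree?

( ( ) )

[P [Q { }] [P [Q ( [P [Q { }]] )] [P [Q ( [P [Q ( )]] )]]]]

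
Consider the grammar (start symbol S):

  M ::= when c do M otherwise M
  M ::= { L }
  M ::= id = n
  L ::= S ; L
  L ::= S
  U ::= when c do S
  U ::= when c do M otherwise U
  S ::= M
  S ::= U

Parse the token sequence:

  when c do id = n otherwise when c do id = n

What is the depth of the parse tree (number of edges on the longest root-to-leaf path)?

[S [U when c do [M id = n] otherwise [U when c do [S [M id = n]]]]]

5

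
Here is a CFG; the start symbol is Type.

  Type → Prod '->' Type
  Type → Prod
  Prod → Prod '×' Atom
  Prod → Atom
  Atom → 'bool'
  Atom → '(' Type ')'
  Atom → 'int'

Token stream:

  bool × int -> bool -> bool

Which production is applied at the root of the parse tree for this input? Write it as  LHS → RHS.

Type → Prod '->' Type

[Type [Prod [Prod [Atom bool]] × [Atom int]] -> [Type [Prod [Atom bool]] -> [Type [Prod [Atom bool]]]]]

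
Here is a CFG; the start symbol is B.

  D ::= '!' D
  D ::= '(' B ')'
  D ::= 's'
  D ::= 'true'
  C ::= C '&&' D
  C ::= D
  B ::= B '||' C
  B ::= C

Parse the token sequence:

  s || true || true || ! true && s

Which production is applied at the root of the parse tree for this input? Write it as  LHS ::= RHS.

B ::= B '||' C

[B [B [B [B [C [D s]]] || [C [D true]]] || [C [D true]]] || [C [C [D ! [D true]]] && [D s]]]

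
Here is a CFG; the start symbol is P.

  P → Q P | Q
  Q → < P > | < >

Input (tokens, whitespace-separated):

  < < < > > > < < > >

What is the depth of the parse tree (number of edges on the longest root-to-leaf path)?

[P [Q < [P [Q < [P [Q < >]] >]] >] [P [Q < [P [Q < >]] >]]]

6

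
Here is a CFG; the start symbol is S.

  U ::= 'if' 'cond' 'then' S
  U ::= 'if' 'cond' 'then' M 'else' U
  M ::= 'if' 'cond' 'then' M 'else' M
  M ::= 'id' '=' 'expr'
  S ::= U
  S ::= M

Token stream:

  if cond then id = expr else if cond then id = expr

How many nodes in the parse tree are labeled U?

2

[S [U if cond then [M id = expr] else [U if cond then [S [M id = expr]]]]]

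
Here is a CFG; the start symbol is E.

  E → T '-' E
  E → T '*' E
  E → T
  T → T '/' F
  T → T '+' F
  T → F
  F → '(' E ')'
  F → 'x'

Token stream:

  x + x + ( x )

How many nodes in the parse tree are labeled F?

[E [T [T [T [F x]] + [F x]] + [F ( [E [T [F x]]] )]]]

4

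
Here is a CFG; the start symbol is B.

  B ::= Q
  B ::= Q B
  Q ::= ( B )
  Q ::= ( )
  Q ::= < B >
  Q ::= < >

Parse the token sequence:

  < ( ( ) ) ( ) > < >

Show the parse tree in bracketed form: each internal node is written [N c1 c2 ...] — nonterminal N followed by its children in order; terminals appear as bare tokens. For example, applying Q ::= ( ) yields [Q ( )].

[B [Q < [B [Q ( [B [Q ( )]] )] [B [Q ( )]]] >] [B [Q < >]]]

B
Q B
< B > B
< Q B > B
< ( B ) B > B
< ( Q ) B > B
< ( ( ) ) B > B
< ( ( ) ) Q > B
< ( ( ) ) ( ) > B
< ( ( ) ) ( ) > Q
< ( ( ) ) ( ) > < >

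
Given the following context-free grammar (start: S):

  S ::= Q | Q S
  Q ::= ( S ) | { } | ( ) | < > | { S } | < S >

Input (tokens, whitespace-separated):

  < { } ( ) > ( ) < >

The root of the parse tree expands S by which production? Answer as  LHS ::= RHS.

[S [Q < [S [Q { }] [S [Q ( )]]] >] [S [Q ( )] [S [Q < >]]]]

S ::= Q S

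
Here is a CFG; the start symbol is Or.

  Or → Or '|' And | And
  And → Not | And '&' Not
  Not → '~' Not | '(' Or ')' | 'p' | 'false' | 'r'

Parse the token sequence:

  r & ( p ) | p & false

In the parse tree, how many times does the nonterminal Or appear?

[Or [Or [And [And [Not r]] & [Not ( [Or [And [Not p]]] )]]] | [And [And [Not p]] & [Not false]]]

3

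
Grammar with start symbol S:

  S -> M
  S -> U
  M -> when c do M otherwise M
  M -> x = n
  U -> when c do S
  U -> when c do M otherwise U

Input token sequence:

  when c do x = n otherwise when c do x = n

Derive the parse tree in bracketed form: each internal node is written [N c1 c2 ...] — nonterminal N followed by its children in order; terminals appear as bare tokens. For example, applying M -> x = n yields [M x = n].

[S [U when c do [M x = n] otherwise [U when c do [S [M x = n]]]]]

S
U
when c do M otherwise U
when c do x = n otherwise U
when c do x = n otherwise when c do S
when c do x = n otherwise when c do M
when c do x = n otherwise when c do x = n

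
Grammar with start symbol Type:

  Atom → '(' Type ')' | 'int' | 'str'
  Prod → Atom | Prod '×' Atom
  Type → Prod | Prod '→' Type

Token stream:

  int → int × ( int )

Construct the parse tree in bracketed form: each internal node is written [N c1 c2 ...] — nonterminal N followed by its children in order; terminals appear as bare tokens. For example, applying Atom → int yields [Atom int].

[Type [Prod [Atom int]] → [Type [Prod [Prod [Atom int]] × [Atom ( [Type [Prod [Atom int]]] )]]]]

Type
Prod → Type
Atom → Type
int → Type
int → Prod
int → Prod × Atom
int → Atom × Atom
int → int × Atom
int → int × ( Type )
int → int × ( Prod )
int → int × ( Atom )
int → int × ( int )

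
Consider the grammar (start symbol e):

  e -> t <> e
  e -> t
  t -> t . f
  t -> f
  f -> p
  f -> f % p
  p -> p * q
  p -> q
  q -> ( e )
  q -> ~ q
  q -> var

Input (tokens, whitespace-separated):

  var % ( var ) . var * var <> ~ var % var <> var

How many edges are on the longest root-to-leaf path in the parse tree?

[e [t [t [f [f [p [q var]]] % [p [q ( [e [t [f [p [q var]]]]] )]]]] . [f [p [p [q var]] * [q var]]]] <> [e [t [f [f [p [q ~ [q var]]]] % [p [q var]]]] <> [e [t [f [p [q var]]]]]]]

11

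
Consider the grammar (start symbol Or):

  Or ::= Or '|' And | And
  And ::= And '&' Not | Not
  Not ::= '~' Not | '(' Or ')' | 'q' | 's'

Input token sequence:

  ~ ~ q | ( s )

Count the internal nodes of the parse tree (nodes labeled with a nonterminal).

[Or [Or [And [Not ~ [Not ~ [Not q]]]]] | [And [Not ( [Or [And [Not s]]] )]]]

11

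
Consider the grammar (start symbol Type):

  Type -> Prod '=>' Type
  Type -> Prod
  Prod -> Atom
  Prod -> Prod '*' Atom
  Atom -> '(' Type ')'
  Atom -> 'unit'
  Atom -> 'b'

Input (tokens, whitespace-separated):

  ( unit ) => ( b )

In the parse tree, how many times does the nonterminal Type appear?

4

[Type [Prod [Atom ( [Type [Prod [Atom unit]]] )]] => [Type [Prod [Atom ( [Type [Prod [Atom b]]] )]]]]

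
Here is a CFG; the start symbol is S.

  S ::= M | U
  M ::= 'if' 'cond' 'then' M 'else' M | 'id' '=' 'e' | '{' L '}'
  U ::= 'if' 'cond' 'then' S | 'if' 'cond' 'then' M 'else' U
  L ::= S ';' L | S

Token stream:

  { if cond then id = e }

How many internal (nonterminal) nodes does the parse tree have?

7

[S [M { [L [S [U if cond then [S [M id = e]]]]] }]]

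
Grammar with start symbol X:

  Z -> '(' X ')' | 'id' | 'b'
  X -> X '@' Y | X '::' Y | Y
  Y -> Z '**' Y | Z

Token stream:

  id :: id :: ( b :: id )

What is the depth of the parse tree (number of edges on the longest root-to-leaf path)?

[X [X [X [Y [Z id]]] :: [Y [Z id]]] :: [Y [Z ( [X [X [Y [Z b]]] :: [Y [Z id]]] )]]]

7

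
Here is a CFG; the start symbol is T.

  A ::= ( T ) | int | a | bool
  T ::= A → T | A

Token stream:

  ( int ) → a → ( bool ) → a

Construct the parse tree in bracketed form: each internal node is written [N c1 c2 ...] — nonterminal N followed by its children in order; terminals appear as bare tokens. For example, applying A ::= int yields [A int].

T
A → T
( T ) → T
( A ) → T
( int ) → T
( int ) → A → T
( int ) → a → T
( int ) → a → A → T
( int ) → a → ( T ) → T
( int ) → a → ( A ) → T
( int ) → a → ( bool ) → T
( int ) → a → ( bool ) → A
( int ) → a → ( bool ) → a

[T [A ( [T [A int]] )] → [T [A a] → [T [A ( [T [A bool]] )] → [T [A a]]]]]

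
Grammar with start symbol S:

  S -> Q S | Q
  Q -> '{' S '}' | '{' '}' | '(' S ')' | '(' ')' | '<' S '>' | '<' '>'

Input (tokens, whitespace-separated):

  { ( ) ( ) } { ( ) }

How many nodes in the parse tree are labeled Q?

5

[S [Q { [S [Q ( )] [S [Q ( )]]] }] [S [Q { [S [Q ( )]] }]]]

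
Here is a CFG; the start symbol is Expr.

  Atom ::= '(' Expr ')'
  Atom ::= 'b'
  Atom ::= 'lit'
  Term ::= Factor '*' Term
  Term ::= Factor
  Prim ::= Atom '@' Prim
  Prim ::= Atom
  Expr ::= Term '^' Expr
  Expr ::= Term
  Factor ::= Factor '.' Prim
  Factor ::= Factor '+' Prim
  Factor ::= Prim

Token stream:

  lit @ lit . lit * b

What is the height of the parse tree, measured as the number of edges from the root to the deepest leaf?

7

[Expr [Term [Factor [Factor [Prim [Atom lit] @ [Prim [Atom lit]]]] . [Prim [Atom lit]]] * [Term [Factor [Prim [Atom b]]]]]]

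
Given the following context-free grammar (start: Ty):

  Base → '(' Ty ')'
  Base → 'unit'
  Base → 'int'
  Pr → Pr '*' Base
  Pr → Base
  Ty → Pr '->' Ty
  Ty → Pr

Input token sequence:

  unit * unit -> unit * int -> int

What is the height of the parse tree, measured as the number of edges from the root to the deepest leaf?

[Ty [Pr [Pr [Base unit]] * [Base unit]] -> [Ty [Pr [Pr [Base unit]] * [Base int]] -> [Ty [Pr [Base int]]]]]

5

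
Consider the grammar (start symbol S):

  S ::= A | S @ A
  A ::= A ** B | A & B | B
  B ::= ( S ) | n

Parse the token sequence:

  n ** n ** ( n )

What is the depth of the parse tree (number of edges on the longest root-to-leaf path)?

6

[S [A [A [A [B n]] ** [B n]] ** [B ( [S [A [B n]]] )]]]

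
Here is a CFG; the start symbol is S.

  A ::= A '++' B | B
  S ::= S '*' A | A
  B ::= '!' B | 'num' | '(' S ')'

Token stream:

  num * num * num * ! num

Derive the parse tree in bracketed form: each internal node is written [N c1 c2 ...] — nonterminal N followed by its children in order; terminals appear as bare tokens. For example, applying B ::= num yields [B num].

[S [S [S [S [A [B num]]] * [A [B num]]] * [A [B num]]] * [A [B ! [B num]]]]

S
S * A
S * A * A
S * A * A * A
A * A * A * A
B * A * A * A
num * A * A * A
num * B * A * A
num * num * A * A
num * num * B * A
num * num * num * A
num * num * num * B
num * num * num * ! B
num * num * num * ! num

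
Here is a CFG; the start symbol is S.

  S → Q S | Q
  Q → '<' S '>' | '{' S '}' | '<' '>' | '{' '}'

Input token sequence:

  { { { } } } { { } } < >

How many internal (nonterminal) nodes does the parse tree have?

[S [Q { [S [Q { [S [Q { }]] }]] }] [S [Q { [S [Q { }]] }] [S [Q < >]]]]

12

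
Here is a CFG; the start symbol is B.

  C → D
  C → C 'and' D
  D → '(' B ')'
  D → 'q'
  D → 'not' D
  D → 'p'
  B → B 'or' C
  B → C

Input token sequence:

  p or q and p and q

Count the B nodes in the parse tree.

[B [B [C [D p]]] or [C [C [C [D q]] and [D p]] and [D q]]]

2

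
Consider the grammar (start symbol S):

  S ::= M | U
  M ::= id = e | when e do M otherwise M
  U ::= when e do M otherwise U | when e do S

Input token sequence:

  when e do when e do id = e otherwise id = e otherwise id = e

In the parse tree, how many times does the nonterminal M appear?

5

[S [M when e do [M when e do [M id = e] otherwise [M id = e]] otherwise [M id = e]]]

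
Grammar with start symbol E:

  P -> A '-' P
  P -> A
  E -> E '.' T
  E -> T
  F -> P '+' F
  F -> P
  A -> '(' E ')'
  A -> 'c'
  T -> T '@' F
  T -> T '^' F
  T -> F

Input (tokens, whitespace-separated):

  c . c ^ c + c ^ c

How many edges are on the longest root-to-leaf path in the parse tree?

[E [E [T [F [P [A c]]]]] . [T [T [T [F [P [A c]]]] ^ [F [P [A c]] + [F [P [A c]]]]] ^ [F [P [A c]]]]]

7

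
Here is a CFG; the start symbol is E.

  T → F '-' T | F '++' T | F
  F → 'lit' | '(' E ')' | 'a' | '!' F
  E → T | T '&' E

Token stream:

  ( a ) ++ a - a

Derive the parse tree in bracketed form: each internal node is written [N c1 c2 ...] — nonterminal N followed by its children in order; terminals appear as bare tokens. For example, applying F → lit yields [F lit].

[E [T [F ( [E [T [F a]]] )] ++ [T [F a] - [T [F a]]]]]

E
T
F ++ T
( E ) ++ T
( T ) ++ T
( F ) ++ T
( a ) ++ T
( a ) ++ F - T
( a ) ++ a - T
( a ) ++ a - F
( a ) ++ a - a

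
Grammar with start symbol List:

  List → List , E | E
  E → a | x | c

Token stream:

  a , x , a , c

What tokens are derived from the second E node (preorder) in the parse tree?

[List [List [List [List [E a]] , [E x]] , [E a]] , [E c]]

x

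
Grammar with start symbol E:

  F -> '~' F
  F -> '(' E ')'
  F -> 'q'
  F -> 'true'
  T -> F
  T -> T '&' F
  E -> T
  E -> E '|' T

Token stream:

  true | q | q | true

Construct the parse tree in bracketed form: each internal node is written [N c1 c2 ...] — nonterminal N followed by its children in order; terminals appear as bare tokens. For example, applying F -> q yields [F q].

E
E | T
E | T | T
E | T | T | T
T | T | T | T
F | T | T | T
true | T | T | T
true | F | T | T
true | q | T | T
true | q | F | T
true | q | q | T
true | q | q | F
true | q | q | true

[E [E [E [E [T [F true]]] | [T [F q]]] | [T [F q]]] | [T [F true]]]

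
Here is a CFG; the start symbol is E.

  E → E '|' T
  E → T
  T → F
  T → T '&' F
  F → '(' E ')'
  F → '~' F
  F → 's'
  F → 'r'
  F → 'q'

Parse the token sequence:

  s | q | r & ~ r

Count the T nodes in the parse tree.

4

[E [E [E [T [F s]]] | [T [F q]]] | [T [T [F r]] & [F ~ [F r]]]]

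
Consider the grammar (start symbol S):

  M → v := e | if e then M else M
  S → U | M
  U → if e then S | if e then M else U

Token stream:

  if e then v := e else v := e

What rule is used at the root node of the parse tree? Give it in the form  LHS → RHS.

S → M

[S [M if e then [M v := e] else [M v := e]]]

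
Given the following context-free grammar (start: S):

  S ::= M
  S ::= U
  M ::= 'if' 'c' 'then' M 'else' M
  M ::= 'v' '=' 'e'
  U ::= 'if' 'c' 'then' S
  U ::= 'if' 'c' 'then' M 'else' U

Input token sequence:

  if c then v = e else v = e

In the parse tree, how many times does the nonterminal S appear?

[S [M if c then [M v = e] else [M v = e]]]

1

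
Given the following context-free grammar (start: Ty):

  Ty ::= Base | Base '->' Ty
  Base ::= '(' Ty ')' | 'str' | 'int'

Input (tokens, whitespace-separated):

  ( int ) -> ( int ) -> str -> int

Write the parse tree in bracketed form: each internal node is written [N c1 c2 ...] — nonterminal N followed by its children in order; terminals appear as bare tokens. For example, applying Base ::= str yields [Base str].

Ty
Base -> Ty
( Ty ) -> Ty
( Base ) -> Ty
( int ) -> Ty
( int ) -> Base -> Ty
( int ) -> ( Ty ) -> Ty
( int ) -> ( Base ) -> Ty
( int ) -> ( int ) -> Ty
( int ) -> ( int ) -> Base -> Ty
( int ) -> ( int ) -> str -> Ty
( int ) -> ( int ) -> str -> Base
( int ) -> ( int ) -> str -> int

[Ty [Base ( [Ty [Base int]] )] -> [Ty [Base ( [Ty [Base int]] )] -> [Ty [Base str] -> [Ty [Base int]]]]]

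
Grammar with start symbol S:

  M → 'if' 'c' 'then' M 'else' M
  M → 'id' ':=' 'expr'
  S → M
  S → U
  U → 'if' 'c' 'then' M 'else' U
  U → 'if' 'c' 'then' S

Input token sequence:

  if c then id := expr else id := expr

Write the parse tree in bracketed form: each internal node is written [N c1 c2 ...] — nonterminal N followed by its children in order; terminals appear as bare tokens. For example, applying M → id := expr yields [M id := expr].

[S [M if c then [M id := expr] else [M id := expr]]]

S
M
if c then M else M
if c then id := expr else M
if c then id := expr else id := expr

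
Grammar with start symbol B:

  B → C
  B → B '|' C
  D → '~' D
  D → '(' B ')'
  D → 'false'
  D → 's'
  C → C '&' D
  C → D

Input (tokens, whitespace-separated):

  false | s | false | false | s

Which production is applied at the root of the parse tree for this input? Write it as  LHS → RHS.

[B [B [B [B [B [C [D false]]] | [C [D s]]] | [C [D false]]] | [C [D false]]] | [C [D s]]]

B → B '|' C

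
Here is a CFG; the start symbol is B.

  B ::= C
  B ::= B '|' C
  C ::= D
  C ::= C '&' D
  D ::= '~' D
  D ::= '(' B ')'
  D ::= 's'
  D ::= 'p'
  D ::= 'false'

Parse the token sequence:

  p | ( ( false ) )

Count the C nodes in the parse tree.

[B [B [C [D p]]] | [C [D ( [B [C [D ( [B [C [D false]]] )]]] )]]]

4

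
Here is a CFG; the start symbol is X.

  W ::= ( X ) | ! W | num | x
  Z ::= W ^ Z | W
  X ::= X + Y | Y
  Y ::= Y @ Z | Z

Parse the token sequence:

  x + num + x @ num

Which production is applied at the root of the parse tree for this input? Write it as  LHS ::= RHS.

X ::= X + Y

[X [X [X [Y [Z [W x]]]] + [Y [Z [W num]]]] + [Y [Y [Z [W x]]] @ [Z [W num]]]]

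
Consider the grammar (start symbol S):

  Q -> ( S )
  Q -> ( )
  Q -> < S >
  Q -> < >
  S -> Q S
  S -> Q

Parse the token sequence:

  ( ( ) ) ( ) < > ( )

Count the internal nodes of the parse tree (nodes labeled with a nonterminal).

[S [Q ( [S [Q ( )]] )] [S [Q ( )] [S [Q < >] [S [Q ( )]]]]]

10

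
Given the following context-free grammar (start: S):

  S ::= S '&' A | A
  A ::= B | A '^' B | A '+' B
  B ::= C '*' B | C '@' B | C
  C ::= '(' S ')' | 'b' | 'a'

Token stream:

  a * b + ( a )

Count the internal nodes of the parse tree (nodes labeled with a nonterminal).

13

[S [A [A [B [C a] * [B [C b]]]] + [B [C ( [S [A [B [C a]]]] )]]]]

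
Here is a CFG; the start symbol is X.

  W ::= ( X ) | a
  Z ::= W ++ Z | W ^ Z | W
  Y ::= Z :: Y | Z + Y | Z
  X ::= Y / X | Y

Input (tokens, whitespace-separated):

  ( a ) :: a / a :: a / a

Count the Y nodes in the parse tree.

6

[X [Y [Z [W ( [X [Y [Z [W a]]]] )]] :: [Y [Z [W a]]]] / [X [Y [Z [W a]] :: [Y [Z [W a]]]] / [X [Y [Z [W a]]]]]]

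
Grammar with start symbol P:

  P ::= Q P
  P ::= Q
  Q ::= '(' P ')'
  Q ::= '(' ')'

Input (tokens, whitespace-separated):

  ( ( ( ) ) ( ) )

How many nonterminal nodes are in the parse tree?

[P [Q ( [P [Q ( [P [Q ( )]] )] [P [Q ( )]]] )]]

8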